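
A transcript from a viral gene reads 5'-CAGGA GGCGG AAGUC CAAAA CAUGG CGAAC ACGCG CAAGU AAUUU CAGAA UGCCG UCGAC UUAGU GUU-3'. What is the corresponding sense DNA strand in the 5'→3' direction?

The coding DNA strand has the same 5'→3' sequence as the mRNA with U replaced by T.

5′-CAGGAGGCGGAAGTCCAAAACATGGCGAACACGCGCAAGTAATTTCAGAATGCCGTCGACTTAGTGTT-3′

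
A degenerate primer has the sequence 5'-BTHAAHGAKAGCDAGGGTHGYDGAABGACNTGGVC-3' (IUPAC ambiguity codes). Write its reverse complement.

Standard pairs A↔T, G↔C; ambiguity codes pair Y↔R, K↔M, B↔V, D↔H, N↔N. Complement (VADTTDCTMTCGHTCCCADCRHCTTVCTGNACCBG), then reverse for 5'→3'.

5'-GBCCANGTCVTTCHRCDACCCTHGCTMTCDTTDAV-3'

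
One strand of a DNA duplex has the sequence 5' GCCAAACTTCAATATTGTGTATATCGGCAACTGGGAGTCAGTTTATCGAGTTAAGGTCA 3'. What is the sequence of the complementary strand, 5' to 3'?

The complement of GCCAAACTTCAATATTGTGTATATCGGCAACTGGGAGTCAGTTTATCGAGTTAAGGTCA is CGGTTTGAAGTTATAACACATATAGCCGTTGACCCTCAGTCAAATAGCTCAATTCCAGT (A↔T, G↔C). DNA strands are antiparallel, so the complementary strand runs 3'→5'; reversing gives the 5'→3' form.

5′-TGACCTTAACTCGATAAACTGACTCCCAGTTGCCGATATACACAATATTGAAGTTTGGC-3′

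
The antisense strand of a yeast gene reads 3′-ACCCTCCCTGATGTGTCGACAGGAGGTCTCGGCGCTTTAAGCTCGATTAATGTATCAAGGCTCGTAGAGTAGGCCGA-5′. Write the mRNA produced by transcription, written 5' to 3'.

Reading the template 3'→5' as shown, RNA polymerase pairs each base (A→U, T→A, G↔C) to build mRNA 5'→3' directly.

5′-UGGGAGGGACUACACAGCUGUCCUCCAGAGCCGCGAAAUUCGAGCUAAUUACAUAGUUCCGAGCAUCUCAUCCGGCU-3′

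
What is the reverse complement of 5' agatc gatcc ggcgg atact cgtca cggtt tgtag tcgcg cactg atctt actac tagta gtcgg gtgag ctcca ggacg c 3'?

Reading the sequence 3'→5' and pairing each base (A↔T, G↔C) gives the reverse complement directly.

5'-GCGTCCTGGAGCTCACCCGACTACTAGTAGTAAGATCAGTGCGCGACTACAAACCGTGACGAGTATCCGCCGGATCGATCT-3'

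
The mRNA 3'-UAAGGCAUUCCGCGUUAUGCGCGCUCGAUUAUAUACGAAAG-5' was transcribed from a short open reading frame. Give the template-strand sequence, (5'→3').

Written 5'→3' the mRNA is GAAAGCAUAUAUUAGCUCGCGCGUAUUGCGCCUUACGGAAU, so the coding DNA strand is GAAAGCATATATTAGCTCGCGCGTATTGCGCCTTACGGAAT. The template is its reverse complement.

5′-ATTCCGTAAGGCGCAATACGCGCGAGCTAATATATGCTTTC-3′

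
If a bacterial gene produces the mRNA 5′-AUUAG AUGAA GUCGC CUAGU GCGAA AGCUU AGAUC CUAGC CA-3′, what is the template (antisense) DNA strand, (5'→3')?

Replace U with T to get the coding DNA strand: ATTAGATGAAGTCGCCTAGTGCGAAAGCTTAGATCCTAGCCA. The template strand is its reverse complement (complement TAATCTACTTCAGCGGATCACGCTTTCGAATCTAGGATCGGT, then reverse).

5'-TGGCTAGGATCTAAGCTTTCGCACTAGGCGACTTCATCTAAT-3'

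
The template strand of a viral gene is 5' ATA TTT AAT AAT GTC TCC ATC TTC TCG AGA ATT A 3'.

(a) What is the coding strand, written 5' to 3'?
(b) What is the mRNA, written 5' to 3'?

(a) 5'-TAATTCTCGAGAAGATGGAGACATTATTAAATAT-3'
(b) 5′-UAAUUCUCGAGAAGAUGGAGACAUUAUUAAAUAU-3′

(a) The coding strand is the reverse complement of the template: complement TATAAATTATTACAGAGGTAGAAGAGCTCTTAAT, then reverse.
(b) mRNA has the coding-strand sequence with T→U.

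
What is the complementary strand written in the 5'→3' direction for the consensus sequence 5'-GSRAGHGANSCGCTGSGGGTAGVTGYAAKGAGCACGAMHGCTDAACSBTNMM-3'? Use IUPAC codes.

Standard pairs A↔T, G↔C; ambiguity codes pair R↔Y, M↔K, S↔S, B↔V, D↔H, N↔N. Complement (CSYTCDCTNSGCGACSCCCATCBACRTTMCTCGTGCTKDCGAHTTGSVANKK), then reverse for 5'→3'.

5'-KKNAVSGTTHAGCDKTCGTGCTCMTTRCABCTACCCSCAGCGSNTCDCTYSC-3'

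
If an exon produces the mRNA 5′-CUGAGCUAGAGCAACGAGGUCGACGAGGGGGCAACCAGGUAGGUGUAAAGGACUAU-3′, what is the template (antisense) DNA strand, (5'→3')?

Replace U with T to get the coding DNA strand: CTGAGCTAGAGCAACGAGGTCGACGAGGGGGCAACCAGGTAGGTGTAAAGGACTAT. The template strand is its reverse complement (complement GACTCGATCTCGTTGCTCCAGCTGCTCCCCCGTTGGTCCATCCACATTTCCTGATA, then reverse).

5′-ATAGTCCTTTACACCTACCTGGTTGCCCCCTCGTCGACCTCGTTGCTCTAGCTCAG-3′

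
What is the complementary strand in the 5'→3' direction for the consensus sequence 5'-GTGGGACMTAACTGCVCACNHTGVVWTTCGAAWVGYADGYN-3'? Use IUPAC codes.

Standard pairs A↔T, G↔C; ambiguity codes pair Y↔R, M↔K, W↔W, D↔H, V↔B, N↔N. Complement (CACCCTGKATTGACGBGTGNDACBBWAAGCTTWBCRTHCRN), then reverse for 5'→3'.

5'-NRCHTRCBWTTCGAAWBBCADNGTGBGCAGTTAKGTCCCAC-3'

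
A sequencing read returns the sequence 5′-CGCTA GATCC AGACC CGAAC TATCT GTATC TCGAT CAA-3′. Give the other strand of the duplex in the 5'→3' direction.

Pairing A↔T and G↔C gives GCGATCTAGGTCTGGGCTTGATAGACATAGAGCTAGTT, running 3'→5'. Reverse for the 5'→3' convention.

5'-TTGATCGAGATACAGATAGTTCGGGTCTGGATCTAGCG-3'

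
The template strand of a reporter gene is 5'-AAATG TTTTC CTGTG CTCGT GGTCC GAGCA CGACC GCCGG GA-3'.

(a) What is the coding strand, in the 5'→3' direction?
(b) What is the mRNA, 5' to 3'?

(a) The coding strand is the reverse complement of the template: complement TTTACAAAAGGACACGAGCACCAGGCTCGTGCTGGCGGCCCT, then reverse.
(b) mRNA has the coding-strand sequence with T→U.

(a) 5'-TCCCGGCGGTCGTGCTCGGACCACGAGCACAGGAAAACATTT-3'
(b) 5′-UCCCGGCGGUCGUGCUCGGACCACGAGCACAGGAAAACAUUU-3′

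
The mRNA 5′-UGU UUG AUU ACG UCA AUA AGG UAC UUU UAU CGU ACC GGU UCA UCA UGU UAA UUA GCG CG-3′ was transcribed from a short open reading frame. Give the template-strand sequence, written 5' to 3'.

5'-CGCGCTAATTAACATGATGAACCGGTACGATAAAAGTACCTTATTGACGTAATCAAACA-3'

Replace U with T to get the coding DNA strand: TGTTTGATTACGTCAATAAGGTACTTTTATCGTACCGGTTCATCATGTTAATTAGCGCG. The template strand is its reverse complement (complement ACAAACTAATGCAGTTATTCCATGAAAATAGCATGGCCAAGTAGTACAATTAATCGCGC, then reverse).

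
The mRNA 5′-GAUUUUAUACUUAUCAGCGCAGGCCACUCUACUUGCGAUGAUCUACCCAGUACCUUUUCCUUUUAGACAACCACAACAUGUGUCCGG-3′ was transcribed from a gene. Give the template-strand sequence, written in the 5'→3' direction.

5'-CCGGACACATGTTGTGGTTGTCTAAAAGGAAAAGGTACTGGGTAGATCATCGCAAGTAGAGTGGCCTGCGCTGATAAGTATAAAATC-3'

Replace U with T to get the coding DNA strand: GATTTTATACTTATCAGCGCAGGCCACTCTACTTGCGATGATCTACCCAGTACCTTTTCCTTTTAGACAACCACAACATGTGTCCGG. The template strand is its reverse complement (complement CTAAAATATGAATAGTCGCGTCCGGTGAGATGAACGCTACTAGATGGGTCATGGAAAAGGAAAATCTGTTGGTGTTGTACACAGGCC, then reverse).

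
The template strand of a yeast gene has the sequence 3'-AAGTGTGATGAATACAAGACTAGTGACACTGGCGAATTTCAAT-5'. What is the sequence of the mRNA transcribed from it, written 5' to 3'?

5'-UUCACACUACUUAUGUUCUGAUCACUGUGACCGCUUAAAGUUA-3'

Reading the template 3'→5' as shown, RNA polymerase pairs each base (A→U, T→A, G↔C) to build mRNA 5'→3' directly.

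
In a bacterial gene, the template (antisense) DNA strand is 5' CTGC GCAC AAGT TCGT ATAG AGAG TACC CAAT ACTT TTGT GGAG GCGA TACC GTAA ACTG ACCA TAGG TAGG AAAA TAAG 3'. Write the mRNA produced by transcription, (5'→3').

RNA polymerase reads the template 3'→5' and synthesizes mRNA 5'→3' by base-pairing (A→U, T→A, G↔C). The complement of the template is GACGCGTGTTCAAGCATATCTCTCATGGGTTATGAAAACACCTCCGCTATGGCATTTGACTGGTATCCATCCTTTTATTC; antiparallel, so 5'→3' the coding strand is CTTATTTTCCTACCTATGGTCAGTTTACGGTATCGCCTCCACAAAAGTATTGGGTACTCTCTATACGAACTTGTGCGCAG. Replace T with U for the mRNA.

5'-CUUAUUUUCCUACCUAUGGUCAGUUUACGGUAUCGCCUCCACAAAAGUAUUGGGUACUCUCUAUACGAACUUGUGCGCAG-3'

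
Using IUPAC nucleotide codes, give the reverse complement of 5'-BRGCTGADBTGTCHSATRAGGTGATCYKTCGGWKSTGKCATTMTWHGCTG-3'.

Standard pairs A↔T, G↔C; ambiguity codes pair R↔Y, M↔K, W↔W, S↔S, B↔V, D↔H. Complement (VYCGACTHVACAGDSTAYTCCACTAGRMAGCCWMSACMGTAAKAWDCGAC), then reverse for 5'→3'.

5′-CAGCDWAKAATGMCASMWCCGAMRGATCACCTYATSDGACAVHTCAGCYV-3′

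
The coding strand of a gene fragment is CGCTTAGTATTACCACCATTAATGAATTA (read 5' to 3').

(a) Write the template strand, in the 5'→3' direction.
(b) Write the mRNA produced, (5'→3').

(a) 5'-TAATTCATTAATGGTGGTAATACTAAGCG-3'
(b) 5′-CGCUUAGUAUUACCACCAUUAAUGAAUUA-3′

(a) The template strand is the reverse complement of the coding strand: complement GCGAATCATAATGGTGGTAATTACTTAAT, then reverse.
(b) mRNA matches the coding strand with T→U.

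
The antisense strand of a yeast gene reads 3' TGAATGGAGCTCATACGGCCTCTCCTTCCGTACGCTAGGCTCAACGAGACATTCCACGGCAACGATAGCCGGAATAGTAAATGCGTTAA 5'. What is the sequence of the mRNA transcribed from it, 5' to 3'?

Reading the template 3'→5' as shown, RNA polymerase pairs each base (A→U, T→A, G↔C) to build mRNA 5'→3' directly.

5'-ACUUACCUCGAGUAUGCCGGAGAGGAAGGCAUGCGAUCCGAGUUGCUCUGUAAGGUGCCGUUGCUAUCGGCCUUAUCAUUUACGCAAUU-3'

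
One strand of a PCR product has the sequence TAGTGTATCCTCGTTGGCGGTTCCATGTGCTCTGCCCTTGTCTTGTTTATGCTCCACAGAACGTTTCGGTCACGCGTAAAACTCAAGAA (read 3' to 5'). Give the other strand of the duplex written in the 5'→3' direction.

The strand is given 3'→5', so its complement runs 5'→3' in the same left-to-right order: pair each base A↔T, G↔C.

5'-ATCACATAGGAGCAACCGCCAAGGTACACGAGACGGGAACAGAACAAATACGAGGTGTCTTGCAAAGCCAGTGCGCATTTTGAGTTCTT-3'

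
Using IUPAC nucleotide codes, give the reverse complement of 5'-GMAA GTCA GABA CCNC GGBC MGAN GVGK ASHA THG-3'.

Standard pairs A↔T, G↔C; ambiguity codes pair M↔K, S↔S, B↔V, H↔D, N↔N. Complement (CKTTCAGTCTVTGGNGCCVGKCTNCBCMTSDTADC), then reverse for 5'→3'.

5′-CDATDSTMCBCNTCKGVCCGNGGTVTCTGACTTKC-3′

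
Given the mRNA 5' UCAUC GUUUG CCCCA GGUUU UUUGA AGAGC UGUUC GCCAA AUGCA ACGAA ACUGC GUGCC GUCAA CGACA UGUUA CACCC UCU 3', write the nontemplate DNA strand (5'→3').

5′-TCATCGTTTGCCCCAGGTTTTTTGAAGAGCTGTTCGCCAAATGCAACGAAACTGCGTGCCGTCAACGACATGTTACACCCTCT-3′

The coding DNA strand has the same 5'→3' sequence as the mRNA with U replaced by T.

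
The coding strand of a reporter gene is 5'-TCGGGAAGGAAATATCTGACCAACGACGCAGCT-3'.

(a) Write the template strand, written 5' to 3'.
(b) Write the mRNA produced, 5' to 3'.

(a) The template strand is the reverse complement of the coding strand: complement AGCCCTTCCTTTATAGACTGGTTGCTGCGTCGA, then reverse.
(b) mRNA matches the coding strand with T→U.

(a) 5'-AGCTGCGTCGTTGGTCAGATATTTCCTTCCCGA-3'
(b) 5'-UCGGGAAGGAAAUAUCUGACCAACGACGCAGCU-3'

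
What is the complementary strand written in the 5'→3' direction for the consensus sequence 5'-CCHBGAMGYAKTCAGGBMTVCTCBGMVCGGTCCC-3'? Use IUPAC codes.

Standard pairs A↔T, G↔C; ambiguity codes pair Y↔R, M↔K, B↔V, H↔D. Complement (GGDVCTKCRTMAGTCCVKABGAGVCKBGCCAGGG), then reverse for 5'→3'.

5'-GGGACCGBKCVGAGBAKVCCTGAMTRCKTCVDGG-3'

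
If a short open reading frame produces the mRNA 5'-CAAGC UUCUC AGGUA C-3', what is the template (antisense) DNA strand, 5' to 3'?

Replace U with T to get the coding DNA strand: CAAGCTTCTCAGGTAC. The template strand is its reverse complement (complement GTTCGAAGAGTCCATG, then reverse).

5'-GTACCTGAGAAGCTTG-3'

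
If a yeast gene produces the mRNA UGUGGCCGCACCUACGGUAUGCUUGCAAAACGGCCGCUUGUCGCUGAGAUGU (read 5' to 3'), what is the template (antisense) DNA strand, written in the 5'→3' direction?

5′-ACATCTCAGCGACAAGCGGCCGTTTTGCAAGCATACCGTAGGTGCGGCCACA-3′

Replace U with T to get the coding DNA strand: TGTGGCCGCACCTACGGTATGCTTGCAAAACGGCCGCTTGTCGCTGAGATGT. The template strand is its reverse complement (complement ACACCGGCGTGGATGCCATACGAACGTTTTGCCGGCGAACAGCGACTCTACA, then reverse).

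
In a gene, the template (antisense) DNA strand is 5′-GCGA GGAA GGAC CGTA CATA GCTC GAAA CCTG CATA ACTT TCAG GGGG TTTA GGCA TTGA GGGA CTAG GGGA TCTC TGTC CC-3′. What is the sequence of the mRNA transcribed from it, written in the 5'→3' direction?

5'-GGGACAGAGAUCCCCUAGUCCCUCAAUGCCUAAACCCCCUGAAAGUUAUGCAGGUUUCGAGCUAUGUACGGUCCUUCCUCGC-3'

The mRNA has the sequence of the coding strand (reverse complement of the template) with T→U. Reverse complement of GCGAGGAAGGACCGTACATAGCTCGAAACCTGCATAACTTTCAGGGGGTTTAGGCATTGAGGGACTAGGGGATCTCTGTCCC is GGGACAGAGATCCCCTAGTCCCTCAATGCCTAAACCCCCTGAAAGTTATGCAGGTTTCGAGCTATGTACGGTCCTTCCTCGC; then T→U.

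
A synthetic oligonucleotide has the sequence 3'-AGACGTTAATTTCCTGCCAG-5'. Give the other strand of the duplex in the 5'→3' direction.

The strand is given 3'→5', so its complement runs 5'→3' in the same left-to-right order: pair each base A↔T, G↔C.

5'-TCTGCAATTAAAGGACGGTC-3'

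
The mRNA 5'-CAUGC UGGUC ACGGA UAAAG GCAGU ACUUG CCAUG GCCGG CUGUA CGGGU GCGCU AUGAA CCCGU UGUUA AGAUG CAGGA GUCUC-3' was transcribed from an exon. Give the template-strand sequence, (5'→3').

5'-GAGACTCCTGCATCTTAACAACGGGTTCATAGCGCACCCGTACAGCCGGCCATGGCAAGTACTGCCTTTATCCGTGACCAGCATG-3'

Replace U with T to get the coding DNA strand: CATGCTGGTCACGGATAAAGGCAGTACTTGCCATGGCCGGCTGTACGGGTGCGCTATGAACCCGTTGTTAAGATGCAGGAGTCTC. The template strand is its reverse complement (complement GTACGACCAGTGCCTATTTCCGTCATGAACGGTACCGGCCGACATGCCCACGCGATACTTGGGCAACAATTCTACGTCCTCAGAG, then reverse).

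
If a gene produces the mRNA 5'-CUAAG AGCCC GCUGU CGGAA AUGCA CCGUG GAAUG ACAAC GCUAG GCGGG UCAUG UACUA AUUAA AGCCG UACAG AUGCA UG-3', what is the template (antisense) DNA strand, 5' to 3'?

5'-CATGCATCTGTACGGCTTTAATTAGTACATGACCCGCCTAGCGTTGTCATTCCACGGTGCATTTCCGACAGCGGGCTCTTAG-3'

Replace U with T to get the coding DNA strand: CTAAGAGCCCGCTGTCGGAAATGCACCGTGGAATGACAACGCTAGGCGGGTCATGTACTAATTAAAGCCGTACAGATGCATG. The template strand is its reverse complement (complement GATTCTCGGGCGACAGCCTTTACGTGGCACCTTACTGTTGCGATCCGCCCAGTACATGATTAATTTCGGCATGTCTACGTAC, then reverse).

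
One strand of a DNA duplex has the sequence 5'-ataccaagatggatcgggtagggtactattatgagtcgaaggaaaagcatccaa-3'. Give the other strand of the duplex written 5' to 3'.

The complement of ATACCAAGATGGATCGGGTAGGGTACTATTATGAGTCGAAGGAAAAGCATCCAA is TATGGTTCTACCTAGCCCATCCCATGATAATACTCAGCTTCCTTTTCGTAGGTT (A↔T, G↔C). DNA strands are antiparallel, so the complementary strand runs 3'→5'; reversing gives the 5'→3' form.

5'-TTGGATGCTTTTCCTTCGACTCATAATAGTACCCTACCCGATCCATCTTGGTAT-3'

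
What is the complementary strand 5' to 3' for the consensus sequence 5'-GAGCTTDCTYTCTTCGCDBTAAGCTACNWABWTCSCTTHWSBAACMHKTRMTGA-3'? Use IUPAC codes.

5'-TCAKYAMDKGTTVSWDAAGSGAWVTWNGTAGCTTAVHGCGAAGARAGHAAGCTC-3'

Standard pairs A↔T, G↔C; ambiguity codes pair R↔Y, M↔K, W↔W, S↔S, B↔V, D↔H, N↔N. Complement (CTCGAAHGARAGAAGCGHVATTCGATGNWTVWAGSGAADWSVTTGKDMAYKACT), then reverse for 5'→3'.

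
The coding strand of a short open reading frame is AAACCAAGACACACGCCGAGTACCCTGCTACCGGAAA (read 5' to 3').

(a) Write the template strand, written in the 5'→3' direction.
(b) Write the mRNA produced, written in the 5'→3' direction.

(a) 5'-TTTCCGGTAGCAGGGTACTCGGCGTGTGTCTTGGTTT-3'
(b) 5'-AAACCAAGACACACGCCGAGUACCCUGCUACCGGAAA-3'

(a) The template strand is the reverse complement of the coding strand: complement TTTGGTTCTGTGTGCGGCTCATGGGACGATGGCCTTT, then reverse.
(b) mRNA matches the coding strand with T→U.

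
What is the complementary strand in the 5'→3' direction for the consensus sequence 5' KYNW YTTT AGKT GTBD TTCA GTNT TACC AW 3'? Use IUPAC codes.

Standard pairs A↔T, G↔C; ambiguity codes pair Y↔R, K↔M, W↔W, B↔V, D↔H, N↔N. Complement (MRNWRAAATCMACAVHAAGTCANAATGGTW), then reverse for 5'→3'.

5'-WTGGTAANACTGAAHVACAMCTAAARWNRM-3'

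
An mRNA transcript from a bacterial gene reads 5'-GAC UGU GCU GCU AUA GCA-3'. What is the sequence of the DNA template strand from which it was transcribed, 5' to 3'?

Replace U with T to get the coding DNA strand: GACTGTGCTGCTATAGCA. The template strand is its reverse complement (complement CTGACACGACGATATCGT, then reverse).

5'-TGCTATAGCAGCACAGTC-3'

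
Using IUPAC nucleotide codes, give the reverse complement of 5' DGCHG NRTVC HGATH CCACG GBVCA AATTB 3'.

5'-VAATTTGBVCCGTGGDATCDGBAYNCDGCH-3'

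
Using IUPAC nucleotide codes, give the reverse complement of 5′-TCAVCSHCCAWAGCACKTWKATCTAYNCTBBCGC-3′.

Standard pairs A↔T, G↔C; ambiguity codes pair Y↔R, K↔M, W↔W, S↔S, B↔V, H↔D, N↔N. Complement (AGTBGSDGGTWTCGTGMAWMTAGATRNGAVVGCG), then reverse for 5'→3'.

5'-GCGVVAGNRTAGATMWAMGTGCTWTGGDSGBTGA-3'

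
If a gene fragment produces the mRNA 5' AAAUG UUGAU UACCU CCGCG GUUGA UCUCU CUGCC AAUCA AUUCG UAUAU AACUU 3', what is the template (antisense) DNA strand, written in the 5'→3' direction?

5'-AAGTTATATACGAATTGATTGGCAGAGAGATCAACCGCGGAGGTAATCAACATTT-3'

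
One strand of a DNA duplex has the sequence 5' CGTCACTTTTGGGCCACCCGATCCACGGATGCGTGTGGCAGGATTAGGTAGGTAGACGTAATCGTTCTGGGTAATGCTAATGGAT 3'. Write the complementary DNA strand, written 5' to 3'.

5'-ATCCATTAGCATTACCCAGAACGATTACGTCTACCTACCTAATCCTGCCACACGCATCCGTGGATCGGGTGGCCCAAAAGTGACG-3'

Pairing A↔T and G↔C gives GCAGTGAAAACCCGGTGGGCTAGGTGCCTACGCACACCGTCCTAATCCATCCATCTGCATTAGCAAGACCCATTACGATTACCTA, running 3'→5'. Reverse for the 5'→3' convention.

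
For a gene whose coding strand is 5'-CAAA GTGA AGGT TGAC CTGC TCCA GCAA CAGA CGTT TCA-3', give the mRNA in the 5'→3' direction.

mRNA has the coding-strand sequence with U in place of T.

5′-CAAAGUGAAGGUUGACCUGCUCCAGCAACAGACGUUUCA-3′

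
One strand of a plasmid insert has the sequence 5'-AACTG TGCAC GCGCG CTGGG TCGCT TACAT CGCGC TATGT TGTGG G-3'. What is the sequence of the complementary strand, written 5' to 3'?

The complement of AACTGTGCACGCGCGCTGGGTCGCTTACATCGCGCTATGTTGTGGG is TTGACACGTGCGCGCGACCCAGCGAATGTAGCGCGATACAACACCC (A↔T, G↔C). DNA strands are antiparallel, so the complementary strand runs 3'→5'; reversing gives the 5'→3' form.

5′-CCCACAACATAGCGCGATGTAAGCGACCCAGCGCGCGTGCACAGTT-3′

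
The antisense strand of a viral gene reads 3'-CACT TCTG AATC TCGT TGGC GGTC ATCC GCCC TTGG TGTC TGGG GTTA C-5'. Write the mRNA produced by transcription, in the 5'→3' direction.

Reading the template 3'→5' as shown, RNA polymerase pairs each base (A→U, T→A, G↔C) to build mRNA 5'→3' directly.

5'-GUGAAGACUUAGAGCAACCGCCAGUAGGCGGGAACCACAGACCCCAAUG-3'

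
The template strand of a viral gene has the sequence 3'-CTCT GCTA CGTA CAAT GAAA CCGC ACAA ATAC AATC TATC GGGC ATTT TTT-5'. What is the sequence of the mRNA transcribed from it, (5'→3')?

Reading the template 3'→5' as shown, RNA polymerase pairs each base (A→U, T→A, G↔C) to build mRNA 5'→3' directly.

5'-GAGACGAUGCAUGUUACUUUGGCGUGUUUAUGUUAGAUAGCCCGUAAAAAA-3'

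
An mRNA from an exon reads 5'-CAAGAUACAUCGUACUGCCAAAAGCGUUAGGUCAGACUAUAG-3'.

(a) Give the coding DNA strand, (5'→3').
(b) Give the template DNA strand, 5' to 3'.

(a) 5'-CAAGATACATCGTACTGCCAAAAGCGTTAGGTCAGACTATAG-3'
(b) 5'-CTATAGTCTGACCTAACGCTTTTGGCAGTACGATGTATCTTG-3'

(a) The coding strand matches the mRNA with U→T.
(b) The template strand is the reverse complement of the coding strand.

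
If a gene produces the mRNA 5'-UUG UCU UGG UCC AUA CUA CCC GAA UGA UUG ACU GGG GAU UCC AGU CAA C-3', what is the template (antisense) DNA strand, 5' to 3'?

Replace U with T to get the coding DNA strand: TTGTCTTGGTCCATACTACCCGAATGATTGACTGGGGATTCCAGTCAAC. The template strand is its reverse complement (complement AACAGAACCAGGTATGATGGGCTTACTAACTGACCCCTAAGGTCAGTTG, then reverse).

5'-GTTGACTGGAATCCCCAGTCAATCATTCGGGTAGTATGGACCAAGACAA-3'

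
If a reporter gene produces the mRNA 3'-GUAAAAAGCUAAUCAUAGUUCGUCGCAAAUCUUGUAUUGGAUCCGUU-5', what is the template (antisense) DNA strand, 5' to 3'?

5'-CATTTTTCGATTAGTATCAAGCAGCGTTTAGAACATAACCTAGGCAA-3'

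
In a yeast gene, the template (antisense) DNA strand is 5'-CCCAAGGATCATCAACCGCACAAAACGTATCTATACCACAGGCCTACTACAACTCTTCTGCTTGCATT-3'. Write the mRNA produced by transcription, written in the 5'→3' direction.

5′-AAUGCAAGCAGAAGAGUUGUAGUAGGCCUGUGGUAUAGAUACGUUUUGUGCGGUUGAUGAUCCUUGGG-3′

RNA polymerase reads the template 3'→5' and synthesizes mRNA 5'→3' by base-pairing (A→U, T→A, G↔C). The complement of the template is GGGTTCCTAGTAGTTGGCGTGTTTTGCATAGATATGGTGTCCGGATGATGTTGAGAAGACGAACGTAA; antiparallel, so 5'→3' the coding strand is AATGCAAGCAGAAGAGTTGTAGTAGGCCTGTGGTATAGATACGTTTTGTGCGGTTGATGATCCTTGGG. Replace T with U for the mRNA.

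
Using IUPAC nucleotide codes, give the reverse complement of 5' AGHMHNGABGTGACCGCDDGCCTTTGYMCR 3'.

5'-YGKRCAAAGGCHHGCGGTCACVTCNDKDCT-3'

Standard pairs A↔T, G↔C; ambiguity codes pair R↔Y, M↔K, B↔V, D↔H, N↔N. Complement (TCDKDNCTVCACTGGCGHHCGGAAACRKGY), then reverse for 5'→3'.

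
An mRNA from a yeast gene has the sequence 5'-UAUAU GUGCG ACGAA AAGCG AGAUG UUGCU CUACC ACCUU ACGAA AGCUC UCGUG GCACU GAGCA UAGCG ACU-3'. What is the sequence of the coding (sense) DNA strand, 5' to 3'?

5'-TATATGTGCGACGAAAAGCGAGATGTTGCTCTACCACCTTACGAAAGCTCTCGTGGCACTGAGCATAGCGACT-3'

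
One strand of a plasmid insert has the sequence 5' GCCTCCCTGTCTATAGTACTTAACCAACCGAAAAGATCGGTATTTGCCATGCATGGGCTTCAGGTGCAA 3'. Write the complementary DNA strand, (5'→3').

5'-TTGCACCTGAAGCCCATGCATGGCAAATACCGATCTTTTCGGTTGGTTAAGTACTATAGACAGGGAGGC-3'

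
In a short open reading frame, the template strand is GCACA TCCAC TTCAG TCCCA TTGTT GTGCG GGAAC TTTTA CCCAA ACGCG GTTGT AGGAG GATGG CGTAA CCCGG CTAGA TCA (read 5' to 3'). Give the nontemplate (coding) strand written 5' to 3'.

The coding strand is complementary and antiparallel to the template: take the complement (A↔T, G↔C) and reverse.

5'-TGATCTAGCCGGGTTACGCCATCCTCCTACAACCGCGTTTGGGTAAAAGTTCCCGCACAACAATGGGACTGAAGTGGATGTGC-3'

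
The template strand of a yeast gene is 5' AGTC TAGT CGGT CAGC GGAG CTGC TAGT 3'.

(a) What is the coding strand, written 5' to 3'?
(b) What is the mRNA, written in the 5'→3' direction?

(a) 5'-ACTAGCAGCTCCGCTGACCGACTAGACT-3'
(b) 5'-ACUAGCAGCUCCGCUGACCGACUAGACU-3'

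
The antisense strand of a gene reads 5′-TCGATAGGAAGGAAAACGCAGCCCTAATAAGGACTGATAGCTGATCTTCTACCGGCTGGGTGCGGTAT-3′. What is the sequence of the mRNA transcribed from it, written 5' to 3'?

5′-AUACCGCACCCAGCCGGUAGAAGAUCAGCUAUCAGUCCUUAUUAGGGCUGCGUUUUCCUUCCUAUCGA-3′

The mRNA has the sequence of the coding strand (reverse complement of the template) with T→U. Reverse complement of TCGATAGGAAGGAAAACGCAGCCCTAATAAGGACTGATAGCTGATCTTCTACCGGCTGGGTGCGGTAT is ATACCGCACCCAGCCGGTAGAAGATCAGCTATCAGTCCTTATTAGGGCTGCGTTTTCCTTCCTATCGA; then T→U.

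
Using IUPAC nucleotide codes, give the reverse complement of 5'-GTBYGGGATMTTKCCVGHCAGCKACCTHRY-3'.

Standard pairs A↔T, G↔C; ambiguity codes pair R↔Y, M↔K, B↔V, H↔D. Complement (CAVRCCCTAKAAMGGBCDGTCGMTGGADYR), then reverse for 5'→3'.

5'-RYDAGGTMGCTGDCBGGMAAKATCCCRVAC-3'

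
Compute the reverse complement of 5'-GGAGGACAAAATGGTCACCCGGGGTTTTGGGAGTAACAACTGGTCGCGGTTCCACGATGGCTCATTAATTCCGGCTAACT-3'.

5'-AGTTAGCCGGAATTAATGAGCCATCGTGGAACCGCGACCAGTTGTTACTCCCAAAACCCCGGGTGACCATTTTGTCCTCC-3'

Complement each base (A↔T, G↔C): CCTCCTGTTTTACCAGTGGGCCCCAAAACCCTCATTGTTGACCAGCGCCAAGGTGCTACCGAGTAATTAAGGCCGATTGA. Then reverse.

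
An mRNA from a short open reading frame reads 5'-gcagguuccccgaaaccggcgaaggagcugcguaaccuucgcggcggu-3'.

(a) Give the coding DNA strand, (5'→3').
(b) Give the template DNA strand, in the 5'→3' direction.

(a) 5'-GCAGGTTCCCCGAAACCGGCGAAGGAGCTGCGTAACCTTCGCGGCGGT-3'
(b) 5'-ACCGCCGCGAAGGTTACGCAGCTCCTTCGCCGGTTTCGGGGAACCTGC-3'

(a) The coding strand matches the mRNA with U→T.
(b) The template strand is the reverse complement of the coding strand.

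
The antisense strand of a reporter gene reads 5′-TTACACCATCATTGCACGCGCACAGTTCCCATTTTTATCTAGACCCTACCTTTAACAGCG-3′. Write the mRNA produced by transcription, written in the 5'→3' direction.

5′-CGCUGUUAAAGGUAGGGUCUAGAUAAAAAUGGGAACUGUGCGCGUGCAAUGAUGGUGUAA-3′

The mRNA has the sequence of the coding strand (reverse complement of the template) with T→U. Reverse complement of TTACACCATCATTGCACGCGCACAGTTCCCATTTTTATCTAGACCCTACCTTTAACAGCG is CGCTGTTAAAGGTAGGGTCTAGATAAAAATGGGAACTGTGCGCGTGCAATGATGGTGTAA; then T→U.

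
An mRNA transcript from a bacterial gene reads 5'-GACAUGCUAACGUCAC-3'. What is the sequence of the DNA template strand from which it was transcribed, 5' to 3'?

5'-GTGACGTTAGCATGTC-3'

Replace U with T to get the coding DNA strand: GACATGCTAACGTCAC. The template strand is its reverse complement (complement CTGTACGATTGCAGTG, then reverse).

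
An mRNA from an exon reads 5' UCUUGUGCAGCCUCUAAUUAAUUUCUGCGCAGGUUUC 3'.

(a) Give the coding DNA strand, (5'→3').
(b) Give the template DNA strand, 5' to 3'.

(a) The coding strand matches the mRNA with U→T.
(b) The template strand is the reverse complement of the coding strand.

(a) 5'-TCTTGTGCAGCCTCTAATTAATTTCTGCGCAGGTTTC-3'
(b) 5'-GAAACCTGCGCAGAAATTAATTAGAGGCTGCACAAGA-3'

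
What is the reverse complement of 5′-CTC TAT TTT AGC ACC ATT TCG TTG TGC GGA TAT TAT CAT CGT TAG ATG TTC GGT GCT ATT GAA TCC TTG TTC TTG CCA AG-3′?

5′-CTTGGCAAGAACAAGGATTCAATAGCACCGAACATCTAACGATGATAATATCCGCACAACGAAATGGTGCTAAAATAGAG-3′

Complement each base (A↔T, G↔C): GAGATAAAATCGTGGTAAAGCAACACGCCTATAATAGTAGCAATCTACAAGCCACGATAACTTAGGAACAAGAACGGTTC. Then reverse.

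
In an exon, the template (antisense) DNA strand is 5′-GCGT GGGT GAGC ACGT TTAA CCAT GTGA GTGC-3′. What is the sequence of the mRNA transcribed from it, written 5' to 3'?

5′-GCACUCACAUGGUUAAACGUGCUCACCCACGC-3′

RNA polymerase reads the template 3'→5' and synthesizes mRNA 5'→3' by base-pairing (A→U, T→A, G↔C). The complement of the template is CGCACCCACTCGTGCAAATTGGTACACTCACG; antiparallel, so 5'→3' the coding strand is GCACTCACATGGTTAAACGTGCTCACCCACGC. Replace T with U for the mRNA.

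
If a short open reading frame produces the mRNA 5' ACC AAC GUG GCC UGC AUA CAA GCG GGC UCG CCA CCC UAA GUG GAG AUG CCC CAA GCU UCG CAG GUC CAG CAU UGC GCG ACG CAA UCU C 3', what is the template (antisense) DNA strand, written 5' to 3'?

5'-GAGATTGCGTCGCGCAATGCTGGACCTGCGAAGCTTGGGGCATCTCCACTTAGGGTGGCGAGCCCGCTTGTATGCAGGCCACGTTGGT-3'

Replace U with T to get the coding DNA strand: ACCAACGTGGCCTGCATACAAGCGGGCTCGCCACCCTAAGTGGAGATGCCCCAAGCTTCGCAGGTCCAGCATTGCGCGACGCAATCTC. The template strand is its reverse complement (complement TGGTTGCACCGGACGTATGTTCGCCCGAGCGGTGGGATTCACCTCTACGGGGTTCGAAGCGTCCAGGTCGTAACGCGCTGCGTTAGAG, then reverse).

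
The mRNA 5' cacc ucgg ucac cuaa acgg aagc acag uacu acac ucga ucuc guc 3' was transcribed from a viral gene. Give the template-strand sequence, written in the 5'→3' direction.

5'-GACGAGATCGAGTGTAGTACTGTGCTTCCGTTTAGGTGACCGAGGTG-3'

Replace U with T to get the coding DNA strand: CACCTCGGTCACCTAAACGGAAGCACAGTACTACACTCGATCTCGTC. The template strand is its reverse complement (complement GTGGAGCCAGTGGATTTGCCTTCGTGTCATGATGTGAGCTAGAGCAG, then reverse).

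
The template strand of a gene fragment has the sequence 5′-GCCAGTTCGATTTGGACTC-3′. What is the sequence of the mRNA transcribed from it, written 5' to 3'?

5'-GAGUCCAAAUCGAACUGGC-3'

The mRNA has the sequence of the coding strand (reverse complement of the template) with T→U. Reverse complement of GCCAGTTCGATTTGGACTC is GAGTCCAAATCGAACTGGC; then T→U.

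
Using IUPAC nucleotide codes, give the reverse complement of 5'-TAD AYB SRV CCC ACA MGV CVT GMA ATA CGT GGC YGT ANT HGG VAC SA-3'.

5'-TSGTBCCDANTACRGCCACGTATTKCABGBCKTGTGGGBYSVRTHTA-3'

Standard pairs A↔T, G↔C; ambiguity codes pair R↔Y, M↔K, S↔S, B↔V, D↔H, N↔N. Complement (ATHTRVSYBGGGTGTKCBGBACKTTATGCACCGRCATNADCCBTGST), then reverse for 5'→3'.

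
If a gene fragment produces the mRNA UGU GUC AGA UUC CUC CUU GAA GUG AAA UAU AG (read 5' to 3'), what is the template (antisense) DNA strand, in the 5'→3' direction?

5′-CTATATTTCACTTCAAGGAGGAATCTGACACA-3′

Replace U with T to get the coding DNA strand: TGTGTCAGATTCCTCCTTGAAGTGAAATATAG. The template strand is its reverse complement (complement ACACAGTCTAAGGAGGAACTTCACTTTATATC, then reverse).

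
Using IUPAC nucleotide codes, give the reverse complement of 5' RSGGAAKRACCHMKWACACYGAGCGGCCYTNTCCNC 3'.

Standard pairs A↔T, G↔C; ambiguity codes pair R↔Y, M↔K, W↔W, S↔S, H↔D, N↔N. Complement (YSCCTTMYTGGDKMWTGTGRCTCGCCGGRANAGGNG), then reverse for 5'→3'.

5′-GNGGANARGGCCGCTCRGTGTWMKDGGTYMTTCCSY-3′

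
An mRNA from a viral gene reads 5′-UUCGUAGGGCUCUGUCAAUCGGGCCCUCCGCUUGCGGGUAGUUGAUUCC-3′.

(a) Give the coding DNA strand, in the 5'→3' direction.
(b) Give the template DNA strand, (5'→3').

(a) 5′-TTCGTAGGGCTCTGTCAATCGGGCCCTCCGCTTGCGGGTAGTTGATTCC-3′
(b) 5′-GGAATCAACTACCCGCAAGCGGAGGGCCCGATTGACAGAGCCCTACGAA-3′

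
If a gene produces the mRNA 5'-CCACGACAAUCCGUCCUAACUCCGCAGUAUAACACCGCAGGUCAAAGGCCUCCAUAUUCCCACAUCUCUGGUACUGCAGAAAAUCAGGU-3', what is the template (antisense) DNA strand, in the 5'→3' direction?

Replace U with T to get the coding DNA strand: CCACGACAATCCGTCCTAACTCCGCAGTATAACACCGCAGGTCAAAGGCCTCCATATTCCCACATCTCTGGTACTGCAGAAAATCAGGT. The template strand is its reverse complement (complement GGTGCTGTTAGGCAGGATTGAGGCGTCATATTGTGGCGTCCAGTTTCCGGAGGTATAAGGGTGTAGAGACCATGACGTCTTTTAGTCCA, then reverse).

5'-ACCTGATTTTCTGCAGTACCAGAGATGTGGGAATATGGAGGCCTTTGACCTGCGGTGTTATACTGCGGAGTTAGGACGGATTGTCGTGG-3'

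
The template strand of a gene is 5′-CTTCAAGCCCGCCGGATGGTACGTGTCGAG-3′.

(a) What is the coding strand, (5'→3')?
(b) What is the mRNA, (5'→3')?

(a) The coding strand is the reverse complement of the template: complement GAAGTTCGGGCGGCCTACCATGCACAGCTC, then reverse.
(b) mRNA has the coding-strand sequence with T→U.

(a) 5'-CTCGACACGTACCATCCGGCGGGCTTGAAG-3'
(b) 5'-CUCGACACGUACCAUCCGGCGGGCUUGAAG-3'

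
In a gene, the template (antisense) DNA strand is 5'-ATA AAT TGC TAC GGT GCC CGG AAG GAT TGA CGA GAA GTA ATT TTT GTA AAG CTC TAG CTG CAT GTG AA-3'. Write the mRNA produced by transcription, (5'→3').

5'-UUCACAUGCAGCUAGAGCUUUACAAAAAUUACUUCUCGUCAAUCCUUCCGGGCACCGUAGCAAUUUAU-3'

The mRNA has the sequence of the coding strand (reverse complement of the template) with T→U. Reverse complement of ATAAATTGCTACGGTGCCCGGAAGGATTGACGAGAAGTAATTTTTGTAAAGCTCTAGCTGCATGTGAA is TTCACATGCAGCTAGAGCTTTACAAAAATTACTTCTCGTCAATCCTTCCGGGCACCGTAGCAATTTAT; then T→U.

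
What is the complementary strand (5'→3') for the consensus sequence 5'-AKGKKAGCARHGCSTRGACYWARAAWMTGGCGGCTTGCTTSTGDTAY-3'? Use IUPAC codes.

5'-RTAHCASAAGCAAGCCGCCAKWTTYTWRGTCYASGCDYTGCTMMCMT-3'

Standard pairs A↔T, G↔C; ambiguity codes pair R↔Y, M↔K, W↔W, S↔S, D↔H. Complement (TMCMMTCGTYDCGSAYCTGRWTYTTWKACCGCCGAACGAASACHATR), then reverse for 5'→3'.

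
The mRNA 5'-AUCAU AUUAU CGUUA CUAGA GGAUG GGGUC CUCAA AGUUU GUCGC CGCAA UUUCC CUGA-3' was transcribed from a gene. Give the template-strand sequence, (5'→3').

Replace U with T to get the coding DNA strand: ATCATATTATCGTTACTAGAGGATGGGGTCCTCAAAGTTTGTCGCCGCAATTTCCCTGA. The template strand is its reverse complement (complement TAGTATAATAGCAATGATCTCCTACCCCAGGAGTTTCAAACAGCGGCGTTAAAGGGACT, then reverse).

5′-TCAGGGAAATTGCGGCGACAAACTTTGAGGACCCCATCCTCTAGTAACGATAATATGAT-3′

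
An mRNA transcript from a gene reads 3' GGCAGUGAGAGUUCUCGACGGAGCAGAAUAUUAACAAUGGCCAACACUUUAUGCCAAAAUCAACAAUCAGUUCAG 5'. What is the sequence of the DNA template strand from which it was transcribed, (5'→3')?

Written 5'→3' the mRNA is GACUUGACUAACAACUAAAACCGUAUUUCACAACCGGUAACAAUUAUAAGACGAGGCAGCUCUUGAGAGUGACGG, so the coding DNA strand is GACTTGACTAACAACTAAAACCGTATTTCACAACCGGTAACAATTATAAGACGAGGCAGCTCTTGAGAGTGACGG. The template is its reverse complement.

5'-CCGTCACTCTCAAGAGCTGCCTCGTCTTATAATTGTTACCGGTTGTGAAATACGGTTTTAGTTGTTAGTCAAGTC-3'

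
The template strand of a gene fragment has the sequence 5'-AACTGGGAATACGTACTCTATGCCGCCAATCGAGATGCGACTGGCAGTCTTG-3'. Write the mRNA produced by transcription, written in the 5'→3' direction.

The mRNA has the sequence of the coding strand (reverse complement of the template) with T→U. Reverse complement of AACTGGGAATACGTACTCTATGCCGCCAATCGAGATGCGACTGGCAGTCTTG is CAAGACTGCCAGTCGCATCTCGATTGGCGGCATAGAGTACGTATTCCCAGTT; then T→U.

5'-CAAGACUGCCAGUCGCAUCUCGAUUGGCGGCAUAGAGUACGUAUUCCCAGUU-3'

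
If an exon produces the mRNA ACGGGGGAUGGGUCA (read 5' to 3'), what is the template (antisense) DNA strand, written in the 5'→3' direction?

Replace U with T to get the coding DNA strand: ACGGGGGATGGGTCA. The template strand is its reverse complement (complement TGCCCCCTACCCAGT, then reverse).

5'-TGACCCATCCCCCGT-3'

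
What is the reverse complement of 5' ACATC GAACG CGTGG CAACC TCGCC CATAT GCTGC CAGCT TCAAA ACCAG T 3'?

5'-ACTGGTTTTGAAGCTGGCAGCATATGGGCGAGGTTGCCACGCGTTCGATGT-3'

Complement each base (A↔T, G↔C): TGTAGCTTGCGCACCGTTGGAGCGGGTATACGACGGTCGAAGTTTTGGTCA. Then reverse.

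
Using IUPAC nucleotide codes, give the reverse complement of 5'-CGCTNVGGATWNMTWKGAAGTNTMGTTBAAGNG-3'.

5′-CNCTTVAACKANACTTCMWAKNWATCCBNAGCG-3′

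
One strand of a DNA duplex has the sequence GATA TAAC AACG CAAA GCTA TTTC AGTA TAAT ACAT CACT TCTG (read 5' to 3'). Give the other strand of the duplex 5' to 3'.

5'-CAGAAGTGATGTATTATACTGAAATAGCTTTGCGTTGTTATATC-3'

The complement of GATATAACAACGCAAAGCTATTTCAGTATAATACATCACTTCTG is CTATATTGTTGCGTTTCGATAAAGTCATATTATGTAGTGAAGAC (A↔T, G↔C). DNA strands are antiparallel, so the complementary strand runs 3'→5'; reversing gives the 5'→3' form.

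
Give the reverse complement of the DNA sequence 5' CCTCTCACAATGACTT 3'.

5'-AAGTCATTGTGAGAGG-3'

Complement each base (A↔T, G↔C): GGAGAGTGTTACTGAA. Then reverse.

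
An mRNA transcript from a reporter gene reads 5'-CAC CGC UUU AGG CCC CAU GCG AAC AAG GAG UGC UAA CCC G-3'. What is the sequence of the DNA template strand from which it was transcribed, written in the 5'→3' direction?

5'-CGGGTTAGCACTCCTTGTTCGCATGGGGCCTAAAGCGGTG-3'

Replace U with T to get the coding DNA strand: CACCGCTTTAGGCCCCATGCGAACAAGGAGTGCTAACCCG. The template strand is its reverse complement (complement GTGGCGAAATCCGGGGTACGCTTGTTCCTCACGATTGGGC, then reverse).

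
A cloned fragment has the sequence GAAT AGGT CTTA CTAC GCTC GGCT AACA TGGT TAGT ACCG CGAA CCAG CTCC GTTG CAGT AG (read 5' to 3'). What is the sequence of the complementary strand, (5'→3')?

The complement of GAATAGGTCTTACTACGCTCGGCTAACATGGTTAGTACCGCGAACCAGCTCCGTTGCAGTAG is CTTATCCAGAATGATGCGAGCCGATTGTACCAATCATGGCGCTTGGTCGAGGCAACGTCATC (A↔T, G↔C). DNA strands are antiparallel, so the complementary strand runs 3'→5'; reversing gives the 5'→3' form.

5'-CTACTGCAACGGAGCTGGTTCGCGGTACTAACCATGTTAGCCGAGCGTAGTAAGACCTATTC-3'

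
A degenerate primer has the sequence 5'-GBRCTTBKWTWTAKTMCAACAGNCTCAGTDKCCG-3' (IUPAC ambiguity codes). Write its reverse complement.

5'-CGGMHACTGAGNCTGTTGKAMTAWAWMVAAGYVC-3'

Standard pairs A↔T, G↔C; ambiguity codes pair R↔Y, M↔K, W↔W, B↔V, D↔H, N↔N. Complement (CVYGAAVMWAWATMAKGTTGTCNGAGTCAHMGGC), then reverse for 5'→3'.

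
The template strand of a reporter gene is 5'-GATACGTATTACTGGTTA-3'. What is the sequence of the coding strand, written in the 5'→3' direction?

The coding strand is complementary and antiparallel to the template: take the complement (A↔T, G↔C) and reverse.

5'-TAACCAGTAATACGTATC-3'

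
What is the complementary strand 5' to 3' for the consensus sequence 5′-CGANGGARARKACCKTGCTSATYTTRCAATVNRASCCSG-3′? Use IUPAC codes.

5'-CSGGSTYNBATTGYAARATSAGCAMGGTMYTYTCCNTCG-3'

Standard pairs A↔T, G↔C; ambiguity codes pair R↔Y, K↔M, S↔S, V↔B, N↔N. Complement (GCTNCCTYTYMTGGMACGASTARAAYGTTABNYTSGGSC), then reverse for 5'→3'.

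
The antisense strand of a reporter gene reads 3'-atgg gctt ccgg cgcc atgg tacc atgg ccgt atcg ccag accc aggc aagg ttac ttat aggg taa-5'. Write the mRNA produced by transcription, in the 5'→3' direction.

Reading the template 3'→5' as shown, RNA polymerase pairs each base (A→U, T→A, G↔C) to build mRNA 5'→3' directly.

5'-UACCCGAAGGCCGCGGUACCAUGGUACCGGCAUAGCGGUCUGGGUCCGUUCCAAUGAAUAUCCCAUU-3'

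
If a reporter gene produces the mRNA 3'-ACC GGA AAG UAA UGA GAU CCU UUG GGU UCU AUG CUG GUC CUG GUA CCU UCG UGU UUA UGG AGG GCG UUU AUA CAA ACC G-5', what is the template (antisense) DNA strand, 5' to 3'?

Written 5'→3' the mRNA is GCCAAACAUAUUUGCGGGAGGUAUUUGUGCUUCCAUGGUCCUGGUCGUAUCUUGGGUUUCCUAGAGUAAUGAAAGGCCA, so the coding DNA strand is GCCAAACATATTTGCGGGAGGTATTTGTGCTTCCATGGTCCTGGTCGTATCTTGGGTTTCCTAGAGTAATGAAAGGCCA. The template is its reverse complement.

5'-TGGCCTTTCATTACTCTAGGAAACCCAAGATACGACCAGGACCATGGAAGCACAAATACCTCCCGCAAATATGTTTGGC-3'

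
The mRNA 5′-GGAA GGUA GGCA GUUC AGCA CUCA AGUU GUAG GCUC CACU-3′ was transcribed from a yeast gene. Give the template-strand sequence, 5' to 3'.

5'-AGTGGAGCCTACAACTTGAGTGCTGAACTGCCTACCTTCC-3'

Replace U with T to get the coding DNA strand: GGAAGGTAGGCAGTTCAGCACTCAAGTTGTAGGCTCCACT. The template strand is its reverse complement (complement CCTTCCATCCGTCAAGTCGTGAGTTCAACATCCGAGGTGA, then reverse).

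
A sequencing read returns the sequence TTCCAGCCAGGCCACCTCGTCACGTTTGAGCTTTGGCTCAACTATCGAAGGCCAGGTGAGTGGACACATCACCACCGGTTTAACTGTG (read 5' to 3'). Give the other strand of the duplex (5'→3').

5'-CACAGTTAAACCGGTGGTGATGTGTCCACTCACCTGGCCTTCGATAGTTGAGCCAAAGCTCAAACGTGACGAGGTGGCCTGGCTGGAA-3'

Pairing A↔T and G↔C gives AAGGTCGGTCCGGTGGAGCAGTGCAAACTCGAAACCGAGTTGATAGCTTCCGGTCCACTCACCTGTGTAGTGGTGGCCAAATTGACAC, running 3'→5'. Reverse for the 5'→3' convention.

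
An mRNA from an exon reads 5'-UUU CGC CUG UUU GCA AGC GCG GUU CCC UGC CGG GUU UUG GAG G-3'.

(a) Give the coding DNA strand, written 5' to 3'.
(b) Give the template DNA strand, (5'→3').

(a) 5'-TTTCGCCTGTTTGCAAGCGCGGTTCCCTGCCGGGTTTTGGAGG-3'
(b) 5'-CCTCCAAAACCCGGCAGGGAACCGCGCTTGCAAACAGGCGAAA-3'

(a) The coding strand matches the mRNA with U→T.
(b) The template strand is the reverse complement of the coding strand.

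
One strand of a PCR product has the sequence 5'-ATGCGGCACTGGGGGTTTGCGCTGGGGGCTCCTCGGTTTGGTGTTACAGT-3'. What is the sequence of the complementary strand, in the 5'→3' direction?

5'-ACTGTAACACCAAACCGAGGAGCCCCCAGCGCAAACCCCCAGTGCCGCAT-3'

Pairing A↔T and G↔C gives TACGCCGTGACCCCCAAACGCGACCCCCGAGGAGCCAAACCACAATGTCA, running 3'→5'. Reverse for the 5'→3' convention.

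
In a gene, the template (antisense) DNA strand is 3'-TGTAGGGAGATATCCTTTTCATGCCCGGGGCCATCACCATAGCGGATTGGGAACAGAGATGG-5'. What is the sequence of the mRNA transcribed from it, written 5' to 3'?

5′-ACAUCCCUCUAUAGGAAAAGUACGGGCCCCGGUAGUGGUAUCGCCUAACCCUUGUCUCUACC-3′

Reading the template 3'→5' as shown, RNA polymerase pairs each base (A→U, T→A, G↔C) to build mRNA 5'→3' directly.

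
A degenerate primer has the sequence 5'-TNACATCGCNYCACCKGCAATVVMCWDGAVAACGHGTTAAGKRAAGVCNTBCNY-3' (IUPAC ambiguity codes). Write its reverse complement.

Standard pairs A↔T, G↔C; ambiguity codes pair R↔Y, M↔K, W↔W, B↔V, D↔H, N↔N. Complement (ANTGTAGCGNRGTGGMCGTTABBKGWHCTBTTGCDCAATTCMYTTCBGNAVGNR), then reverse for 5'→3'.

5′-RNGVANGBCTTYMCTTAACDCGTTBTCHWGKBBATTGCMGGTGRNGCGATGTNA-3′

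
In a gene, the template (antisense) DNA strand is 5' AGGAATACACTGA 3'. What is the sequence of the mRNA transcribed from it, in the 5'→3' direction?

RNA polymerase reads the template 3'→5' and synthesizes mRNA 5'→3' by base-pairing (A→U, T→A, G↔C). The complement of the template is TCCTTATGTGACT; antiparallel, so 5'→3' the coding strand is TCAGTGTATTCCT. Replace T with U for the mRNA.

5'-UCAGUGUAUUCCU-3'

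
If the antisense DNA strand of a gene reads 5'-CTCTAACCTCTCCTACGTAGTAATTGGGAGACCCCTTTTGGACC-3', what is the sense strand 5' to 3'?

The coding strand is complementary and antiparallel to the template: take the complement (A↔T, G↔C) and reverse.

5'-GGTCCAAAAGGGGTCTCCCAATTACTACGTAGGAGAGGTTAGAG-3'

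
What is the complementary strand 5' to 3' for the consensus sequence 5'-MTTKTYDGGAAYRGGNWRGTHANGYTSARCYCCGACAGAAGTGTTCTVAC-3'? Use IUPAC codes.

5'-GTBAGAACACTTCTGTCGGRGYTSARCNTDACYWNCCYRTTCCHRAMAAK-3'

Standard pairs A↔T, G↔C; ambiguity codes pair R↔Y, M↔K, W↔W, S↔S, D↔H, V↔B, N↔N. Complement (KAAMARHCCTTRYCCNWYCADTNCRASTYGRGGCTGTCTTCACAAGABTG), then reverse for 5'→3'.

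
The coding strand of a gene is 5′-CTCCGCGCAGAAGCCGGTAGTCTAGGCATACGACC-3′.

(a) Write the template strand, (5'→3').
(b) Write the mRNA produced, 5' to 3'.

(a) The template strand is the reverse complement of the coding strand: complement GAGGCGCGTCTTCGGCCATCAGATCCGTATGCTGG, then reverse.
(b) mRNA matches the coding strand with T→U.

(a) 5'-GGTCGTATGCCTAGACTACCGGCTTCTGCGCGGAG-3'
(b) 5'-CUCCGCGCAGAAGCCGGUAGUCUAGGCAUACGACC-3'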